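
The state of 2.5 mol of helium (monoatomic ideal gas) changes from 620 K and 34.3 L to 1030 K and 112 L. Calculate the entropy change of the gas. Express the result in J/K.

Entropy is a state function: ΔS = nC_V ln(T₂/T₁) + nR ln(V₂/V₁), with C_V = 3R/2 = 12.47 J mol⁻¹ K⁻¹ for a monoatomic ideal gas.
ΔS = 2.5 × [12.47 × ln(1030/620) + 8.314 × ln(112/34.3)] = 40.4 J/K.

ΔS = 40.4 J/K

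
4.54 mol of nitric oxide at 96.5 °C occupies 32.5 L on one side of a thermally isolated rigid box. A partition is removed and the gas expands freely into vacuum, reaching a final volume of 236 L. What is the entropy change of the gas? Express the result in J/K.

No heat is exchanged and no work is done, so the ideal-gas temperature stays constant.
Entropy is a state function; using a reversible isothermal path, ΔS_gas = nR ln(V₂/V₁) = 4.54 × 8.314 × ln(236/32.5) = 74.8 J/K.

ΔS_gas = 74.8 J/K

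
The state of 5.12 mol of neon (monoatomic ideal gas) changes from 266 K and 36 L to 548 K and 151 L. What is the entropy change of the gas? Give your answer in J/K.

Entropy is a state function: ΔS = nC_V ln(T₂/T₁) + nR ln(V₂/V₁), with C_V = 3R/2 = 12.47 J mol⁻¹ K⁻¹ for a monoatomic ideal gas.
ΔS = 5.12 × [12.47 × ln(548/266) + 8.314 × ln(151/36)] = 107 J/K.

ΔS = 107 J/K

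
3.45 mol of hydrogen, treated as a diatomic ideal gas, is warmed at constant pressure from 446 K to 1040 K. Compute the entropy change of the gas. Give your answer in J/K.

At constant pressure, ΔS = nC_p ln(T₂/T₁) with C_p = 7R/2 = 29.1 J mol⁻¹ K⁻¹.
ΔS = 3.45 × 29.1 × ln(1040/446) = 85 J/K.

ΔS = 85 J/K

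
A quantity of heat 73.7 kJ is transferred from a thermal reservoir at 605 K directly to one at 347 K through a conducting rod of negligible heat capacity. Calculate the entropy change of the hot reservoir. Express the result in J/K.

The hot reservoir loses heat Q, so ΔS_hot = −Q/T_H = −73700/605 = -122 J/K.

ΔS_hot = -122 J/K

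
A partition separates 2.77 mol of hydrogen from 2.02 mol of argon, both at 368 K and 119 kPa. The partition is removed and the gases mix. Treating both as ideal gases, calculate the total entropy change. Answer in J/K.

Mole fractions: x_A = 2.77/4.79 = 0.578, x_B = 0.422.
ΔS_mix = −R(n_A ln x_A + n_B ln x_B) = −8.314 × (2.77 ln 0.578 + 2.02 ln 0.422) = 27.1 J/K.

ΔS_mix = 27.1 J/K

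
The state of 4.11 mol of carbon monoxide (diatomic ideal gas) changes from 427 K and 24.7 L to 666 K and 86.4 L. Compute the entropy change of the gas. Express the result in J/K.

Entropy is a state function: ΔS = nC_V ln(T₂/T₁) + nR ln(V₂/V₁), with C_V = 5R/2 = 20.79 J mol⁻¹ K⁻¹ for a diatomic ideal gas.
ΔS = 4.11 × [20.79 × ln(666/427) + 8.314 × ln(86.4/24.7)] = 80.8 J/K.

ΔS = 80.8 J/K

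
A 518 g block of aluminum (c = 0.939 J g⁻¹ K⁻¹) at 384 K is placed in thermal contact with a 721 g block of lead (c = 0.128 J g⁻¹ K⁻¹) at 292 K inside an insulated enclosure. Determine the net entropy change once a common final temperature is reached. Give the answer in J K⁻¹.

Energy balance: T_f = (m₁c₁T₁ + m₂c₂T₂)/(m₁c₁ + m₂c₂) = 369.33 K.
ΔS₁ = m₁c₁ ln(T_f/T₁) = 486.402 × ln(369.33/384) = -18.95 J/K.
ΔS₂ = m₂c₂ ln(T_f/T₂) = 92.288 × ln(369.33/292) = 21.68 J/K.
ΔS_total = -18.95 + 21.68 = 2.73 J/K.

ΔS_total = 2.73 J/K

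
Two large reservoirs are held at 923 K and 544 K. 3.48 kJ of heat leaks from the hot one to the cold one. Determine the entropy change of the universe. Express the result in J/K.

ΔS_total = 2.63 J/K

ΔS_hot = −Q/T_H = −3480/923 = -3.77 J/K and ΔS_cold = +Q/T_C = 3480/544 = 6.397 J/K.
ΔS_total = -3.77 + 6.397 = 2.63 J/K, positive as the second law requires.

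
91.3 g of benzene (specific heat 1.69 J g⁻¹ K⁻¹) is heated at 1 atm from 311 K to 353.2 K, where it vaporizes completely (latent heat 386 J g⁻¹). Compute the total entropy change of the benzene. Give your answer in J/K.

Warming step: ΔS₁ = m c ln(T_tr/T_i) = 91.3 × 1.69 × ln(353.2/311) = 19.63 J/K.
Phase change: ΔS₂ = +mL/T_tr = 91.3 × 386 / 353.2 = 99.78 J/K.
ΔS_total = (19.63) + (99.78) = 119 J/K.

ΔS = 119 J/K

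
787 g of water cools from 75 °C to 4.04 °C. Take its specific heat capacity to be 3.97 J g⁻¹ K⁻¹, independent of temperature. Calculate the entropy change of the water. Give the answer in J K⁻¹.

ΔS = -712 J/K

In kelvin: T₁ = 348.15 K, T₂ = 277.19 K. ΔS = ∫dQ_rev/T = m c ln(T₂/T₁) = 787 × 3.97 × ln(277.19/348.15) = -712 J/K.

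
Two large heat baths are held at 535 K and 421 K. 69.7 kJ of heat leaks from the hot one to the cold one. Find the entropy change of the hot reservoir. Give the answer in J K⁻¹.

ΔS_hot = -130 J/K

The hot reservoir loses heat Q, so ΔS_hot = −Q/T_H = −69700/535 = -130 J/K.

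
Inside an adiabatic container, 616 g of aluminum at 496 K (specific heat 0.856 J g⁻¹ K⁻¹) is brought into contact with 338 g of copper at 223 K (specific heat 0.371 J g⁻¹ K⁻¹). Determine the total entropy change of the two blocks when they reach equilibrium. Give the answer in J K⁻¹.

Energy balance: T_f = (m₁c₁T₁ + m₂c₂T₂)/(m₁c₁ + m₂c₂) = 443.55 K.
ΔS₁ = m₁c₁ ln(T_f/T₁) = 527.296 × ln(443.55/496) = -58.93 J/K.
ΔS₂ = m₂c₂ ln(T_f/T₂) = 125.398 × ln(443.55/223) = 86.23 J/K.
ΔS_total = -58.93 + 86.23 = 27.3 J/K.

ΔS_total = 27.3 J/K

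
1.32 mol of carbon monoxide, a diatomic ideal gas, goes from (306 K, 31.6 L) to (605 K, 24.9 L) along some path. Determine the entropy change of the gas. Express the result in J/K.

ΔS = 16.1 J/K

Entropy is a state function: ΔS = nC_V ln(T₂/T₁) + nR ln(V₂/V₁), with C_V = 5R/2 = 20.79 J mol⁻¹ K⁻¹ for a diatomic ideal gas.
ΔS = 1.32 × [20.79 × ln(605/306) + 8.314 × ln(24.9/31.6)] = 16.1 J/K.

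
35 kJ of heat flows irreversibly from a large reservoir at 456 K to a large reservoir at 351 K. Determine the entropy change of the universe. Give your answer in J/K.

ΔS_hot = −Q/T_H = −35000/456 = -76.75 J/K and ΔS_cold = +Q/T_C = 35000/351 = 99.72 J/K.
ΔS_total = -76.75 + 99.72 = 23 J/K, positive as the second law requires.

ΔS_total = 23 J/K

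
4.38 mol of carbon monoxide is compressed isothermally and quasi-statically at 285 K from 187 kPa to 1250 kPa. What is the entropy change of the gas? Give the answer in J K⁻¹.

ΔS_gas = -69.2 J/K

For an isothermal ideal gas ΔS_gas = nR ln(P₁/P₂) = 4.38 × 8.314 × ln(187/1250) = -69.2 J/K.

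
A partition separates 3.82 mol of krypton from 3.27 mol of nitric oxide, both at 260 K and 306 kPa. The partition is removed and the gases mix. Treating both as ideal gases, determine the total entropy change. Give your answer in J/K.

ΔS_mix = 40.7 J/K

Mole fractions: x_A = 3.82/7.09 = 0.539, x_B = 0.461.
ΔS_mix = −R(n_A ln x_A + n_B ln x_B) = −8.314 × (3.82 ln 0.539 + 3.27 ln 0.461) = 40.7 J/K.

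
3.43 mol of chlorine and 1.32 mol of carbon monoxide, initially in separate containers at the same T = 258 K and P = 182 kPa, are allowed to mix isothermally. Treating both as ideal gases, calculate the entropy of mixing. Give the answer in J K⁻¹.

Mole fractions: x_A = 3.43/4.75 = 0.722, x_B = 0.278.
ΔS_mix = −R(n_A ln x_A + n_B ln x_B) = −8.314 × (3.43 ln 0.722 + 1.32 ln 0.278) = 23.3 J/K.

ΔS_mix = 23.3 J/K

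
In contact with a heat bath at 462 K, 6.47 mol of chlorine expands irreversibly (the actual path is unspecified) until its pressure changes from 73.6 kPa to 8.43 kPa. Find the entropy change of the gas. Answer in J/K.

Entropy is a state function, so ΔS_gas depends only on the end states.
For an isothermal ideal gas ΔS_gas = nR ln(P₁/P₂) = 6.47 × 8.314 × ln(73.6/8.43) = 117 J/K.

ΔS_gas = 117 J/K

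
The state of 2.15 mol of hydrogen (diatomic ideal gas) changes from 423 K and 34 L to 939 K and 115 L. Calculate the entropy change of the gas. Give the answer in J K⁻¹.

ΔS = 57.4 J/K

Entropy is a state function: ΔS = nC_V ln(T₂/T₁) + nR ln(V₂/V₁), with C_V = 5R/2 = 20.79 J mol⁻¹ K⁻¹ for a diatomic ideal gas.
ΔS = 2.15 × [20.79 × ln(939/423) + 8.314 × ln(115/34)] = 57.4 J/K.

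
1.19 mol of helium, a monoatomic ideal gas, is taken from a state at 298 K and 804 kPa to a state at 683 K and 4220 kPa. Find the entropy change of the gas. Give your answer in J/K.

ΔS = nC_p ln(T₂/T₁) − nR ln(P₂/P₁), with C_p = 5R/2 = 20.79 J mol⁻¹ K⁻¹ for a monoatomic ideal gas.
ΔS = 1.19 × [20.79 × ln(683/298) − 8.314 × ln(4220/804)] = 4.11 J/K.

ΔS = 4.11 J/K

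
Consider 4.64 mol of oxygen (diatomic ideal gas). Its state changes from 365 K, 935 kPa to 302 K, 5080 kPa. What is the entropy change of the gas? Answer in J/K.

ΔS = nC_p ln(T₂/T₁) − nR ln(P₂/P₁), with C_p = 7R/2 = 29.1 J mol⁻¹ K⁻¹ for a diatomic ideal gas.
ΔS = 4.64 × [29.1 × ln(302/365) − 8.314 × ln(5080/935)] = -90.9 J/K.

ΔS = -90.9 J/K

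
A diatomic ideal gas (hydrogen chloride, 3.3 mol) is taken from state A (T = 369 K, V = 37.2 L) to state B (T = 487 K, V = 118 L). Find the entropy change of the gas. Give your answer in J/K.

ΔS = 50.7 J/K

Entropy is a state function: ΔS = nC_V ln(T₂/T₁) + nR ln(V₂/V₁), with C_V = 5R/2 = 20.79 J mol⁻¹ K⁻¹ for a diatomic ideal gas.
ΔS = 3.3 × [20.79 × ln(487/369) + 8.314 × ln(118/37.2)] = 50.7 J/K.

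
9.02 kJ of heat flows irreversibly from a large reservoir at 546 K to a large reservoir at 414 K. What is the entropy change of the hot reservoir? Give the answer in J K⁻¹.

ΔS_hot = -16.5 J/K

The hot reservoir loses heat Q, so ΔS_hot = −Q/T_H = −9020/546 = -16.5 J/K.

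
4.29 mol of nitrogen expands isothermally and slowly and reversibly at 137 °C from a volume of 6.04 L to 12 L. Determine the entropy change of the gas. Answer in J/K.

For an isothermal ideal gas ΔS_gas = nR ln(V₂/V₁) = 4.29 × 8.314 × ln(12/6.04) = 24.5 J/K.

ΔS_gas = 24.5 J/K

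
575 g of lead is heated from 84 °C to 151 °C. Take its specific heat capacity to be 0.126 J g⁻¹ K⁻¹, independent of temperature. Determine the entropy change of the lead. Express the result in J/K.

ΔS = 12.5 J/K

In kelvin: T₁ = 357.15 K, T₂ = 424.15 K. ΔS = ∫dQ_rev/T = m c ln(T₂/T₁) = 575 × 0.126 × ln(424.15/357.15) = 12.5 J/K.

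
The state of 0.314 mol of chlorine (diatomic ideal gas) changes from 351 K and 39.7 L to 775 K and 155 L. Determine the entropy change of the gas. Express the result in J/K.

Entropy is a state function: ΔS = nC_V ln(T₂/T₁) + nR ln(V₂/V₁), with C_V = 5R/2 = 20.79 J mol⁻¹ K⁻¹ for a diatomic ideal gas.
ΔS = 0.314 × [20.79 × ln(775/351) + 8.314 × ln(155/39.7)] = 8.73 J/K.

ΔS = 8.73 J/K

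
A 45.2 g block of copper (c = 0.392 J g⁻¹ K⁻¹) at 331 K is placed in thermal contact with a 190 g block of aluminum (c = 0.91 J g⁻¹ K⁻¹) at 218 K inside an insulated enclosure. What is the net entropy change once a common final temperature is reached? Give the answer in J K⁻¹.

ΔS_total = 1.57 J/K

Energy balance: T_f = (m₁c₁T₁ + m₂c₂T₂)/(m₁c₁ + m₂c₂) = 228.5 K.
ΔS₁ = m₁c₁ ln(T_f/T₁) = 17.7184 × ln(228.5/331) = -6.566 J/K.
ΔS₂ = m₂c₂ ln(T_f/T₂) = 172.9 × ln(228.5/218) = 8.136 J/K.
ΔS_total = -6.566 + 8.136 = 1.57 J/K.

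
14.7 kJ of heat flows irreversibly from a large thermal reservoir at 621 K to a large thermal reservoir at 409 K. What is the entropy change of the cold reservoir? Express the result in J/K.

ΔS_cold = 35.9 J/K

The cold reservoir gains heat Q, so ΔS_cold = +Q/T_C = 14700/409 = 35.9 J/K.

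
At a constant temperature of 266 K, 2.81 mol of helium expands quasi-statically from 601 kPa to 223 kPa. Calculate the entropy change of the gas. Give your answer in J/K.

ΔS_gas = 23.2 J/K

For an isothermal ideal gas ΔS_gas = nR ln(P₁/P₂) = 2.81 × 8.314 × ln(601/223) = 23.2 J/K.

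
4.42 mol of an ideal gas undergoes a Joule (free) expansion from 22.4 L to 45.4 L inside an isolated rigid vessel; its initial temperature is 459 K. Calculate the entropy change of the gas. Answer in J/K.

ΔS_gas = 26 J/K

For an ideal gas in free expansion Q = 0 and W = 0, so T is unchanged.
Entropy is a state function; using a reversible isothermal path, ΔS_gas = nR ln(V₂/V₁) = 4.42 × 8.314 × ln(45.4/22.4) = 26 J/K.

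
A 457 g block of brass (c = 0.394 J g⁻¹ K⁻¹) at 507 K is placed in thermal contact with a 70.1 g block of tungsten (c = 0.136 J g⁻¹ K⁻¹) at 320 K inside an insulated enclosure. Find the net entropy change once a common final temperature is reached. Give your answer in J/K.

Energy balance: T_f = (m₁c₁T₁ + m₂c₂T₂)/(m₁c₁ + m₂c₂) = 497.6 K.
ΔS₁ = m₁c₁ ln(T_f/T₁) = 180.058 × ln(497.6/507) = -3.371 J/K.
ΔS₂ = m₂c₂ ln(T_f/T₂) = 9.5336 × ln(497.6/320) = 4.209 J/K.
ΔS_total = -3.371 + 4.209 = 0.838 J/K.

ΔS_total = 0.838 J/K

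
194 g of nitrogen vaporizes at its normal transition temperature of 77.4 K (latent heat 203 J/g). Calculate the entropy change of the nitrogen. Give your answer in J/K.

Heat absorbed by the substance: Q = mL = 194 × 203 = 39382 J.
At constant T, ΔS = Q_rev/T = 39382 / 77.4 = 509 J/K.

ΔS = 509 J/K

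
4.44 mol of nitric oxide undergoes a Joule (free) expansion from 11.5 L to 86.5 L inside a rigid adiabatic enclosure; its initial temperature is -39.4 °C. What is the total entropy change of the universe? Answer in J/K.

ΔS_universe = 74.5 J/K

No heat is exchanged and no work is done, so the ideal-gas temperature stays constant.
Entropy is a state function; using a reversible isothermal path, ΔS_gas = nR ln(V₂/V₁) = 4.44 × 8.314 × ln(86.5/11.5) = 74.5 J/K.
The insulated surroundings exchange no heat, so ΔS_surr = 0 and ΔS_universe = ΔS_gas.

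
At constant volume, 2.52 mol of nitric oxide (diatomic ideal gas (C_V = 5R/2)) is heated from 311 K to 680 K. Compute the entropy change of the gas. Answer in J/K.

ΔS = 41 J/K

At constant volume, ΔS = nC_V ln(T₂/T₁) with C_V = 5R/2 = 20.79 J mol⁻¹ K⁻¹.
ΔS = 2.52 × 20.79 × ln(680/311) = 41 J/K.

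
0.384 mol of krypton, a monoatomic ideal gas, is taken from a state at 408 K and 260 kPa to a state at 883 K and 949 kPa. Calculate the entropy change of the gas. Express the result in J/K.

ΔS = nC_p ln(T₂/T₁) − nR ln(P₂/P₁), with C_p = 5R/2 = 20.79 J mol⁻¹ K⁻¹ for a monoatomic ideal gas.
ΔS = 0.384 × [20.79 × ln(883/408) − 8.314 × ln(949/260)] = 2.03 J/K.

ΔS = 2.03 J/K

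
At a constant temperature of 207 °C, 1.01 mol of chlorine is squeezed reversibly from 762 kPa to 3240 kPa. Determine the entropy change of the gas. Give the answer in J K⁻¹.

ΔS_gas = -12.2 J/K

For an isothermal ideal gas ΔS_gas = nR ln(P₁/P₂) = 1.01 × 8.314 × ln(762/3240) = -12.2 J/K.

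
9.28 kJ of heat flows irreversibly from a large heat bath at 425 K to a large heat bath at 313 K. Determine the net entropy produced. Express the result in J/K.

ΔS_hot = −Q/T_H = −9280/425 = -21.84 J/K and ΔS_cold = +Q/T_C = 9280/313 = 29.65 J/K.
ΔS_total = -21.84 + 29.65 = 7.81 J/K, positive as the second law requires.

ΔS_total = 7.81 J/K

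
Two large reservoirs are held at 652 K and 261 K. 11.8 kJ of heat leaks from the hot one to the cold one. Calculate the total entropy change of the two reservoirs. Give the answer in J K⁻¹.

ΔS_hot = −Q/T_H = −11800/652 = -18.1 J/K and ΔS_cold = +Q/T_C = 11800/261 = 45.21 J/K.
ΔS_total = -18.1 + 45.21 = 27.1 J/K, positive as the second law requires.

ΔS_total = 27.1 J/K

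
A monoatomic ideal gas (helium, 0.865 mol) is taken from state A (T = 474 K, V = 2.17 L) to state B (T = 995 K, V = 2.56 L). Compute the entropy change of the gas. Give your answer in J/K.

ΔS = 9.19 J/K

Entropy is a state function: ΔS = nC_V ln(T₂/T₁) + nR ln(V₂/V₁), with C_V = 3R/2 = 12.47 J mol⁻¹ K⁻¹ for a monoatomic ideal gas.
ΔS = 0.865 × [12.47 × ln(995/474) + 8.314 × ln(2.56/2.17)] = 9.19 J/K.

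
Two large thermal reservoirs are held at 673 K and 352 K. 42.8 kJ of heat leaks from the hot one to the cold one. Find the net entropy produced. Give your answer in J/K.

ΔS_total = 58 J/K

ΔS_hot = −Q/T_H = −42800/673 = -63.6 J/K and ΔS_cold = +Q/T_C = 42800/352 = 121.6 J/K.
ΔS_total = -63.6 + 121.6 = 58 J/K, positive as the second law requires.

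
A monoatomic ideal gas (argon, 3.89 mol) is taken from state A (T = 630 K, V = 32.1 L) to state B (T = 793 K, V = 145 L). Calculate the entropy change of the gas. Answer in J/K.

Entropy is a state function: ΔS = nC_V ln(T₂/T₁) + nR ln(V₂/V₁), with C_V = 3R/2 = 12.47 J mol⁻¹ K⁻¹ for a monoatomic ideal gas.
ΔS = 3.89 × [12.47 × ln(793/630) + 8.314 × ln(145/32.1)] = 59.9 J/K.

ΔS = 59.9 J/K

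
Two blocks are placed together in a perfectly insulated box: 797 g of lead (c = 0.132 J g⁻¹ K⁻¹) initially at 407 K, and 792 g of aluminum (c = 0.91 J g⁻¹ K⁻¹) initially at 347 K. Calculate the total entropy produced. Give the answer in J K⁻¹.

Energy balance: T_f = (m₁c₁T₁ + m₂c₂T₂)/(m₁c₁ + m₂c₂) = 354.64 K.
ΔS₁ = m₁c₁ ln(T_f/T₁) = 105.204 × ln(354.64/407) = -14.49 J/K.
ΔS₂ = m₂c₂ ln(T_f/T₂) = 720.72 × ln(354.64/347) = 15.7 J/K.
ΔS_total = -14.49 + 15.7 = 1.21 J/K.

ΔS_total = 1.21 J/K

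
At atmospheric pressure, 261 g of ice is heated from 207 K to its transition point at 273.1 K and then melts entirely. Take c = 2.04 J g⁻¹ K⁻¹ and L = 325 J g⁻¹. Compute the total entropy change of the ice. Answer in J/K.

Warming step: ΔS₁ = m c ln(T_tr/T_i) = 261 × 2.04 × ln(273.1/207) = 147.5 J/K.
Phase change: ΔS₂ = +mL/T_tr = 261 × 325 / 273.1 = 310.6 J/K.
ΔS_total = (147.5) + (310.6) = 458 J/K.

ΔS = 458 J/K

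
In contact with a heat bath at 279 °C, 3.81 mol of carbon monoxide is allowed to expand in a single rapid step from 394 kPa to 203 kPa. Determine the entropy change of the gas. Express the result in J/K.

ΔS_gas = 21 J/K

Entropy is a state function, so ΔS_gas depends only on the end states.
For an isothermal ideal gas ΔS_gas = nR ln(P₁/P₂) = 3.81 × 8.314 × ln(394/203) = 21 J/K.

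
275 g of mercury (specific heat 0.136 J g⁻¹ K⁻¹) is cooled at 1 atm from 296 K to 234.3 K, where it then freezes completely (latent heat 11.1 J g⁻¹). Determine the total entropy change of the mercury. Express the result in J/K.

ΔS = -21.8 J/K

Cooling step: ΔS₁ = m c ln(T_tr/T_i) = 275 × 0.136 × ln(234.3/296) = -8.743 J/K.
Phase change: ΔS₂ = −mL/T_tr = −275 × 11.1 / 234.3 = -13.03 J/K.
ΔS_total = (-8.743) + (-13.03) = -21.8 J/K.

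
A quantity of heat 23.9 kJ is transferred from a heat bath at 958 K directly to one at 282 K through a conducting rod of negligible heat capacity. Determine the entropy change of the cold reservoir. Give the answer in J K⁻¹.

ΔS_cold = 84.8 J/K

The cold reservoir gains heat Q, so ΔS_cold = +Q/T_C = 23900/282 = 84.8 J/K.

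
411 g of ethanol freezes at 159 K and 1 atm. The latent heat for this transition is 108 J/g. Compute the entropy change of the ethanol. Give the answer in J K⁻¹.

Heat released by the substance: Q = −mL = −411 × 108 = −44388 J.
At constant T, ΔS = Q_rev/T = −44388 / 159 = -279 J/K.

ΔS = -279 J/K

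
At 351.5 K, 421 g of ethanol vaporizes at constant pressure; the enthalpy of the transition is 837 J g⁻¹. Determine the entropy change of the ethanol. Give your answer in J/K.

ΔS = 1000 J/K

Heat absorbed by the substance: Q = mL = 421 × 837 = 352377 J.
At constant T, ΔS = Q_rev/T = 352377 / 351.5 = 1000 J/K.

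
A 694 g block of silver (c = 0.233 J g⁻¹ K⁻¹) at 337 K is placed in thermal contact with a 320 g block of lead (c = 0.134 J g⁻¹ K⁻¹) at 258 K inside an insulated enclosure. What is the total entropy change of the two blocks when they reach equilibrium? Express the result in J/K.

ΔS_total = 1.15 J/K

Energy balance: T_f = (m₁c₁T₁ + m₂c₂T₂)/(m₁c₁ + m₂c₂) = 320.44 K.
ΔS₁ = m₁c₁ ln(T_f/T₁) = 161.702 × ln(320.44/337) = -8.147 J/K.
ΔS₂ = m₂c₂ ln(T_f/T₂) = 42.88 × ln(320.44/258) = 9.294 J/K.
ΔS_total = -8.147 + 9.294 = 1.15 J/K.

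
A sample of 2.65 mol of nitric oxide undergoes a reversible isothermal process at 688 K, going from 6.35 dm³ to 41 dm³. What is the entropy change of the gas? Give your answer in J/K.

ΔS_gas = 41.1 J/K

For an isothermal ideal gas ΔS_gas = nR ln(V₂/V₁) = 2.65 × 8.314 × ln(41/6.35) = 41.1 J/K.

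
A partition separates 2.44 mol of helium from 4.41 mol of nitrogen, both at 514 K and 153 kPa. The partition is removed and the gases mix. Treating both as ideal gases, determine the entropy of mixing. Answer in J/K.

Mole fractions: x_A = 2.44/6.85 = 0.356, x_B = 0.644.
ΔS_mix = −R(n_A ln x_A + n_B ln x_B) = −8.314 × (2.44 ln 0.356 + 4.41 ln 0.644) = 37.1 J/K.

ΔS_mix = 37.1 J/K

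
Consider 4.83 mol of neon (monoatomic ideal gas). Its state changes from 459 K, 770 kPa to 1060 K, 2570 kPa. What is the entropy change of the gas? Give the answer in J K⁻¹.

ΔS = nC_p ln(T₂/T₁) − nR ln(P₂/P₁), with C_p = 5R/2 = 20.79 J mol⁻¹ K⁻¹ for a monoatomic ideal gas.
ΔS = 4.83 × [20.79 × ln(1060/459) − 8.314 × ln(2570/770)] = 35.6 J/K.

ΔS = 35.6 J/K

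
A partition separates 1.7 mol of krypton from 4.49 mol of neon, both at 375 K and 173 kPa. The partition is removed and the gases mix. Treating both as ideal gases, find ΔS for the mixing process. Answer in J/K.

ΔS_mix = 30.3 J/K

Mole fractions: x_A = 1.7/6.19 = 0.275, x_B = 0.725.
ΔS_mix = −R(n_A ln x_A + n_B ln x_B) = −8.314 × (1.7 ln 0.275 + 4.49 ln 0.725) = 30.3 J/K.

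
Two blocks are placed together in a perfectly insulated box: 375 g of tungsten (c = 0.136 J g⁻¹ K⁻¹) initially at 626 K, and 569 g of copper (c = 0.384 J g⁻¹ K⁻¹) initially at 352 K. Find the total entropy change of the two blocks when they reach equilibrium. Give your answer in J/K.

Energy balance: T_f = (m₁c₁T₁ + m₂c₂T₂)/(m₁c₁ + m₂c₂) = 403.85 K.
ΔS₁ = m₁c₁ ln(T_f/T₁) = 51 × ln(403.85/626) = -22.353 J/K.
ΔS₂ = m₂c₂ ln(T_f/T₂) = 218.496 × ln(403.85/352) = 30.025 J/K.
ΔS_total = -22.353 + 30.025 = 7.67 J/K.

ΔS_total = 7.67 J/K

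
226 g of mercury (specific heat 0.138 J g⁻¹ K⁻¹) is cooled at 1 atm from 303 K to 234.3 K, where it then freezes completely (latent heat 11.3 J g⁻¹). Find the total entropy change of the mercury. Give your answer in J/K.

Cooling step: ΔS₁ = m c ln(T_tr/T_i) = 226 × 0.138 × ln(234.3/303) = -8.019 J/K.
Phase change: ΔS₂ = −mL/T_tr = −226 × 11.3 / 234.3 = -10.9 J/K.
ΔS_total = (-8.019) + (-10.9) = -18.9 J/K.

ΔS = -18.9 J/K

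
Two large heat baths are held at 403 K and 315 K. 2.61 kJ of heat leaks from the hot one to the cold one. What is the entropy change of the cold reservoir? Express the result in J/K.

The cold reservoir gains heat Q, so ΔS_cold = +Q/T_C = 2610/315 = 8.29 J/K.

ΔS_cold = 8.29 J/K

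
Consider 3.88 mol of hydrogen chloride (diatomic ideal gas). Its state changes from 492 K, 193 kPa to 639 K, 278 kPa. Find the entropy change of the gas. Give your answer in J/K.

ΔS = 17.7 J/K

ΔS = nC_p ln(T₂/T₁) − nR ln(P₂/P₁), with C_p = 7R/2 = 29.1 J mol⁻¹ K⁻¹ for a diatomic ideal gas.
ΔS = 3.88 × [29.1 × ln(639/492) − 8.314 × ln(278/193)] = 17.7 J/K.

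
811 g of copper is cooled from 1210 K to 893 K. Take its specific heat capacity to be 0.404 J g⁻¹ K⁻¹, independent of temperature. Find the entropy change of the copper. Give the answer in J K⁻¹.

ΔS = -99.5 J/K

ΔS = ∫dQ_rev/T = m c ln(T₂/T₁) = 811 × 0.404 × ln(893/1210) = -99.5 J/K.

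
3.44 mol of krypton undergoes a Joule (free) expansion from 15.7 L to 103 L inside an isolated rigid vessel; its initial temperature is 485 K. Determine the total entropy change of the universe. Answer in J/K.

No heat is exchanged and no work is done, so the ideal-gas temperature stays constant.
Entropy is a state function; using a reversible isothermal path, ΔS_gas = nR ln(V₂/V₁) = 3.44 × 8.314 × ln(103/15.7) = 53.8 J/K.
The insulated surroundings exchange no heat, so ΔS_surr = 0 and ΔS_universe = ΔS_gas.

ΔS_universe = 53.8 J/K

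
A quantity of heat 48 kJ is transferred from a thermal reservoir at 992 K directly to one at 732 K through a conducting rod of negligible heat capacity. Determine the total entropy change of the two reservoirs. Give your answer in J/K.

ΔS_hot = −Q/T_H = −48000/992 = -48.39 J/K and ΔS_cold = +Q/T_C = 48000/732 = 65.57 J/K.
ΔS_total = -48.39 + 65.57 = 17.2 J/K, positive as the second law requires.

ΔS_total = 17.2 J/K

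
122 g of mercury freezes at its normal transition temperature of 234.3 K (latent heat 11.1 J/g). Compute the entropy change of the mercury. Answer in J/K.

ΔS = -5.78 J/K

Heat released by the substance: Q = −mL = −122 × 11.1 = −1354.2 J.
At constant T, ΔS = Q_rev/T = −1354.2 / 234.3 = -5.78 J/K.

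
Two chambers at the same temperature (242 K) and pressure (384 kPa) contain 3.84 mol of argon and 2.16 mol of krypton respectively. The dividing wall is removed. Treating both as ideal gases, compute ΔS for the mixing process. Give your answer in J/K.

ΔS_mix = 32.6 J/K

Mole fractions: x_A = 3.84/6 = 0.64, x_B = 0.36.
ΔS_mix = −R(n_A ln x_A + n_B ln x_B) = −8.314 × (3.84 ln 0.64 + 2.16 ln 0.36) = 32.6 J/K.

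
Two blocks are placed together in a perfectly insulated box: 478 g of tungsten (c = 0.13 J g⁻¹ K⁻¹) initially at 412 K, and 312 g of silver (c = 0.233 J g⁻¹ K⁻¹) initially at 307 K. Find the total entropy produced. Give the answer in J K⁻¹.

Energy balance: T_f = (m₁c₁T₁ + m₂c₂T₂)/(m₁c₁ + m₂c₂) = 355.39 K.
ΔS₁ = m₁c₁ ln(T_f/T₁) = 62.14 × ln(355.39/412) = -9.185 J/K.
ΔS₂ = m₂c₂ ln(T_f/T₂) = 72.696 × ln(355.39/307) = 10.64 J/K.
ΔS_total = -9.185 + 10.64 = 1.46 J/K.

ΔS_total = 1.46 J/K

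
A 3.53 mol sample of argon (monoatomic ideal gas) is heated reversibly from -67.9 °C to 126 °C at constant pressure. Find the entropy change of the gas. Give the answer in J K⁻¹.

In kelvin: T₁ = 205.25 K, T₂ = 399.15 K. At constant pressure, ΔS = nC_p ln(T₂/T₁) with C_p = 5R/2 = 20.79 J mol⁻¹ K⁻¹.
ΔS = 3.53 × 20.79 × ln(399.15/205.25) = 48.8 J/K.

ΔS = 48.8 J/K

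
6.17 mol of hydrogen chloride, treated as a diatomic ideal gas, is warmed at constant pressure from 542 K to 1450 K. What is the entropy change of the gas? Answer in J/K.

At constant pressure, ΔS = nC_p ln(T₂/T₁) with C_p = 7R/2 = 29.1 J mol⁻¹ K⁻¹.
ΔS = 6.17 × 29.1 × ln(1450/542) = 177 J/K.

ΔS = 177 J/K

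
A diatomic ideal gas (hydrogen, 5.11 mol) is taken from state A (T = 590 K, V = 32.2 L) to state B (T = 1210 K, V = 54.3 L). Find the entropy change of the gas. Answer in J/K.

Entropy is a state function: ΔS = nC_V ln(T₂/T₁) + nR ln(V₂/V₁), with C_V = 5R/2 = 20.79 J mol⁻¹ K⁻¹ for a diatomic ideal gas.
ΔS = 5.11 × [20.79 × ln(1210/590) + 8.314 × ln(54.3/32.2)] = 98.5 J/K.

ΔS = 98.5 J/K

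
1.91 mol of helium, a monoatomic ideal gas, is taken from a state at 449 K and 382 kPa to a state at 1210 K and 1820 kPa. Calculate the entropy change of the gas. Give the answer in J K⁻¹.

ΔS = 14.6 J/K

ΔS = nC_p ln(T₂/T₁) − nR ln(P₂/P₁), with C_p = 5R/2 = 20.79 J mol⁻¹ K⁻¹ for a monoatomic ideal gas.
ΔS = 1.91 × [20.79 × ln(1210/449) − 8.314 × ln(1820/382)] = 14.6 J/K.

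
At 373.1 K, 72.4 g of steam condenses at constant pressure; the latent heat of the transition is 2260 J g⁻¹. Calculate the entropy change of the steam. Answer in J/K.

Heat released by the substance: Q = −mL = −72.4 × 2260 = −163624 J.
At constant T, ΔS = Q_rev/T = −163624 / 373.1 = -439 J/K.

ΔS = -439 J/K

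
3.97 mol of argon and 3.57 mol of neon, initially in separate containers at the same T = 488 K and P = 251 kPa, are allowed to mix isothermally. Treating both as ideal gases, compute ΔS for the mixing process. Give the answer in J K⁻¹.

Mole fractions: x_A = 3.97/7.54 = 0.527, x_B = 0.473.
ΔS_mix = −R(n_A ln x_A + n_B ln x_B) = −8.314 × (3.97 ln 0.527 + 3.57 ln 0.473) = 43.4 J/K.

ΔS_mix = 43.4 J/K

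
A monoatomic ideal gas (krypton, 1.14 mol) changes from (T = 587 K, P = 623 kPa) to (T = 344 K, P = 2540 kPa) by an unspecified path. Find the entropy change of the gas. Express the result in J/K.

ΔS = nC_p ln(T₂/T₁) − nR ln(P₂/P₁), with C_p = 5R/2 = 20.79 J mol⁻¹ K⁻¹ for a monoatomic ideal gas.
ΔS = 1.14 × [20.79 × ln(344/587) − 8.314 × ln(2540/623)] = -26 J/K.

ΔS = -26 J/K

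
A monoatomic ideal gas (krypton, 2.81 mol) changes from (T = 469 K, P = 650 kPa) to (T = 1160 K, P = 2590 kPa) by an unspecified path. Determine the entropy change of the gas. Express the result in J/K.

ΔS = 20.6 J/K

ΔS = nC_p ln(T₂/T₁) − nR ln(P₂/P₁), with C_p = 5R/2 = 20.79 J mol⁻¹ K⁻¹ for a monoatomic ideal gas.
ΔS = 2.81 × [20.79 × ln(1160/469) − 8.314 × ln(2590/650)] = 20.6 J/K.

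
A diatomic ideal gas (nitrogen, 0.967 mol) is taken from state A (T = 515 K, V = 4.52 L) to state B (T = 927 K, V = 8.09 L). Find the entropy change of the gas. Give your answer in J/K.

ΔS = 16.5 J/K

Entropy is a state function: ΔS = nC_V ln(T₂/T₁) + nR ln(V₂/V₁), with C_V = 5R/2 = 20.79 J mol⁻¹ K⁻¹ for a diatomic ideal gas.
ΔS = 0.967 × [20.79 × ln(927/515) + 8.314 × ln(8.09/4.52)] = 16.5 J/K.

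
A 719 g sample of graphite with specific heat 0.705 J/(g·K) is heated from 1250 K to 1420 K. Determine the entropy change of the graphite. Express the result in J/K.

ΔS = 64.6 J/K

ΔS = ∫dQ_rev/T = m c ln(T₂/T₁) = 719 × 0.705 × ln(1420/1250) = 64.6 J/K.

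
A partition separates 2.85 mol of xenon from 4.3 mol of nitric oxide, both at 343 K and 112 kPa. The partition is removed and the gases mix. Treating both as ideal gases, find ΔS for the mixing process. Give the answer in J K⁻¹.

Mole fractions: x_A = 2.85/7.15 = 0.399, x_B = 0.601.
ΔS_mix = −R(n_A ln x_A + n_B ln x_B) = −8.314 × (2.85 ln 0.399 + 4.3 ln 0.601) = 40 J/K.

ΔS_mix = 40 J/K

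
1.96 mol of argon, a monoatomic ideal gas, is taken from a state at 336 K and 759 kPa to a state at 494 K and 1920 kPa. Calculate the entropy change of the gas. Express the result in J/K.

ΔS = nC_p ln(T₂/T₁) − nR ln(P₂/P₁), with C_p = 5R/2 = 20.79 J mol⁻¹ K⁻¹ for a monoatomic ideal gas.
ΔS = 1.96 × [20.79 × ln(494/336) − 8.314 × ln(1920/759)] = 0.578 J/K.

ΔS = 0.578 J/K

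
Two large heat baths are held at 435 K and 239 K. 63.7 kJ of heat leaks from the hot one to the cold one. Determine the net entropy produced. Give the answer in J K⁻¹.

ΔS_total = 120 J/K

ΔS_hot = −Q/T_H = −63700/435 = -146.4 J/K and ΔS_cold = +Q/T_C = 63700/239 = 266.5 J/K.
ΔS_total = -146.4 + 266.5 = 120 J/K, positive as the second law requires.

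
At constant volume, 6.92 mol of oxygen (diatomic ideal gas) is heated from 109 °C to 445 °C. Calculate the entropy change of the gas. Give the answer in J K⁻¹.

ΔS = 90.7 J/K

In kelvin: T₁ = 382.15 K, T₂ = 718.15 K. At constant volume, ΔS = nC_V ln(T₂/T₁) with C_V = 5R/2 = 20.79 J mol⁻¹ K⁻¹.
ΔS = 6.92 × 20.79 × ln(718.15/382.15) = 90.7 J/K.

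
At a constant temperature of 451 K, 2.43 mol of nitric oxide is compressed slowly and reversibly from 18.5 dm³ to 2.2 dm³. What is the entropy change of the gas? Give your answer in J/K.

ΔS_gas = -43 J/K

For an isothermal ideal gas ΔS_gas = nR ln(V₂/V₁) = 2.43 × 8.314 × ln(2.2/18.5) = -43 J/K.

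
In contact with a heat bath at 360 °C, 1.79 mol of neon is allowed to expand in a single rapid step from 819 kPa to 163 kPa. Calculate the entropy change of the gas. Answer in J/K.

ΔS_gas = 24 J/K

Entropy is a state function, so ΔS_gas depends only on the end states.
For an isothermal ideal gas ΔS_gas = nR ln(P₁/P₂) = 1.79 × 8.314 × ln(819/163) = 24 J/K.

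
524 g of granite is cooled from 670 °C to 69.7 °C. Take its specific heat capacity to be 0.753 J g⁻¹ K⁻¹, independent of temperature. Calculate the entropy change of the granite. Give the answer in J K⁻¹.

In kelvin: T₁ = 943.15 K, T₂ = 342.85 K. ΔS = ∫dQ_rev/T = m c ln(T₂/T₁) = 524 × 0.753 × ln(342.85/943.15) = -399 J/K.

ΔS = -399 J/K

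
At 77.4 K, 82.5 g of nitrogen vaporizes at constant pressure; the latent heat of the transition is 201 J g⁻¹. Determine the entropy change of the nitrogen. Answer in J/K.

ΔS = 214 J/K

Heat absorbed by the substance: Q = mL = 82.5 × 201 = 16582.5 J.
At constant T, ΔS = Q_rev/T = 16582.5 / 77.4 = 214 J/K.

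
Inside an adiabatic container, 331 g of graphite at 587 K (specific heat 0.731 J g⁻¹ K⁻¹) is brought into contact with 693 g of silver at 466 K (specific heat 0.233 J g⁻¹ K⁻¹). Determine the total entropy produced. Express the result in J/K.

ΔS_total = 2.54 J/K

Energy balance: T_f = (m₁c₁T₁ + m₂c₂T₂)/(m₁c₁ + m₂c₂) = 538.57 K.
ΔS₁ = m₁c₁ ln(T_f/T₁) = 241.961 × ln(538.57/587) = -20.83 J/K.
ΔS₂ = m₂c₂ ln(T_f/T₂) = 161.469 × ln(538.57/466) = 23.37 J/K.
ΔS_total = -20.83 + 23.37 = 2.54 J/K.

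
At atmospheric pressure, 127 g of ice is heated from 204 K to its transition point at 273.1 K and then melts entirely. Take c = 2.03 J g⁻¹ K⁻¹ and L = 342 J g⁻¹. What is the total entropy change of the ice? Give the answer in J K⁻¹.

Warming step: ΔS₁ = m c ln(T_tr/T_i) = 127 × 2.03 × ln(273.1/204) = 75.21 J/K.
Phase change: ΔS₂ = +mL/T_tr = 127 × 342 / 273.1 = 159 J/K.
ΔS_total = (75.21) + (159) = 234 J/K.

ΔS = 234 J/K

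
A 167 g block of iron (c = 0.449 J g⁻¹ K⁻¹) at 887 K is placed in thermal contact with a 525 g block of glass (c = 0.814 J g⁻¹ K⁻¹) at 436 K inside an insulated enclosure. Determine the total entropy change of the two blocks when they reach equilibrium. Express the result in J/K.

ΔS_total = 18.9 J/K

Energy balance: T_f = (m₁c₁T₁ + m₂c₂T₂)/(m₁c₁ + m₂c₂) = 503.32 K.
ΔS₁ = m₁c₁ ln(T_f/T₁) = 74.983 × ln(503.32/887) = -42.49 J/K.
ΔS₂ = m₂c₂ ln(T_f/T₂) = 427.35 × ln(503.32/436) = 61.36 J/K.
ΔS_total = -42.49 + 61.36 = 18.9 J/K.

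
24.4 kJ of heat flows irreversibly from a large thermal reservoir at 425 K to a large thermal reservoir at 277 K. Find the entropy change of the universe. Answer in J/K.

ΔS_hot = −Q/T_H = −24400/425 = -57.41 J/K and ΔS_cold = +Q/T_C = 24400/277 = 88.09 J/K.
ΔS_total = -57.41 + 88.09 = 30.7 J/K, positive as the second law requires.

ΔS_total = 30.7 J/K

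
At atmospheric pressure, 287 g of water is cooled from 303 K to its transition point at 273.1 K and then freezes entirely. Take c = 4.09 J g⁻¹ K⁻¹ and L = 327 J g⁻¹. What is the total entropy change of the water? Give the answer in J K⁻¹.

Cooling step: ΔS₁ = m c ln(T_tr/T_i) = 287 × 4.09 × ln(273.1/303) = -122 J/K.
Phase change: ΔS₂ = −mL/T_tr = −287 × 327 / 273.1 = -343.6 J/K.
ΔS_total = (-122) + (-343.6) = -466 J/K.

ΔS = -466 J/K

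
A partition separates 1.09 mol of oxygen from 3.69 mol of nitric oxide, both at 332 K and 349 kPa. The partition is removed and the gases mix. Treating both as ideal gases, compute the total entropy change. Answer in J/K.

Mole fractions: x_A = 1.09/4.78 = 0.228, x_B = 0.772.
ΔS_mix = −R(n_A ln x_A + n_B ln x_B) = −8.314 × (1.09 ln 0.228 + 3.69 ln 0.772) = 21.3 J/K.

ΔS_mix = 21.3 J/K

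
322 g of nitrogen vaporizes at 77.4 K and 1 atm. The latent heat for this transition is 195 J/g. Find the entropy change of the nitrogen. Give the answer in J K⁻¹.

ΔS = 811 J/K

Heat absorbed by the substance: Q = mL = 322 × 195 = 62790 J.
At constant T, ΔS = Q_rev/T = 62790 / 77.4 = 811 J/K.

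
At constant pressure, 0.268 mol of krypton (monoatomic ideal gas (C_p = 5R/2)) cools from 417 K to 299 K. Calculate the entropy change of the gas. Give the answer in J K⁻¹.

ΔS = -1.85 J/K

At constant pressure, ΔS = nC_p ln(T₂/T₁) with C_p = 5R/2 = 20.79 J mol⁻¹ K⁻¹.
ΔS = 0.268 × 20.79 × ln(299/417) = -1.85 J/K.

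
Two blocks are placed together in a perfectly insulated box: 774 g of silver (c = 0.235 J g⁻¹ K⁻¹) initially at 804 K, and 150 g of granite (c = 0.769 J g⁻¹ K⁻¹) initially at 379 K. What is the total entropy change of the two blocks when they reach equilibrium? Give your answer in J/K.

ΔS_total = 18.5 J/K

Energy balance: T_f = (m₁c₁T₁ + m₂c₂T₂)/(m₁c₁ + m₂c₂) = 639.07 K.
ΔS₁ = m₁c₁ ln(T_f/T₁) = 181.89 × ln(639.07/804) = -41.76 J/K.
ΔS₂ = m₂c₂ ln(T_f/T₂) = 115.35 × ln(639.07/379) = 60.27 J/K.
ΔS_total = -41.76 + 60.27 = 18.5 J/K.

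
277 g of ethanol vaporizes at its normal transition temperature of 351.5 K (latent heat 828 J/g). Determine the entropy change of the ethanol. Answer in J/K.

Heat absorbed by the substance: Q = mL = 277 × 828 = 229356 J.
At constant T, ΔS = Q_rev/T = 229356 / 351.5 = 653 J/K.

ΔS = 653 J/K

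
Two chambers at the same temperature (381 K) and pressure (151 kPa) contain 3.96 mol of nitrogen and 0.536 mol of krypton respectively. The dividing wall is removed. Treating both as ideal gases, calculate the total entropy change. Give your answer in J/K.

ΔS_mix = 13.7 J/K

Mole fractions: x_A = 3.96/4.5 = 0.881, x_B = 0.119.
ΔS_mix = −R(n_A ln x_A + n_B ln x_B) = −8.314 × (3.96 ln 0.881 + 0.536 ln 0.119) = 13.7 J/K.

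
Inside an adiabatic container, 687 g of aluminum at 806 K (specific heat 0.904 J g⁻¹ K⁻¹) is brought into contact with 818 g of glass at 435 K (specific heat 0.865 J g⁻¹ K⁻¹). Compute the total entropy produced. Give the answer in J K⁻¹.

Energy balance: T_f = (m₁c₁T₁ + m₂c₂T₂)/(m₁c₁ + m₂c₂) = 608.42 K.
ΔS₁ = m₁c₁ ln(T_f/T₁) = 621.048 × ln(608.42/806) = -174.65 J/K.
ΔS₂ = m₂c₂ ln(T_f/T₂) = 707.57 × ln(608.42/435) = 237.4 J/K.
ΔS_total = -174.65 + 237.4 = 62.8 J/K.

ΔS_total = 62.8 J/K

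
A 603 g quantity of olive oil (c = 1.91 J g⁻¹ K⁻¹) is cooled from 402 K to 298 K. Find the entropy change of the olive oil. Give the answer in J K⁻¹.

ΔS = ∫dQ_rev/T = m c ln(T₂/T₁) = 603 × 1.91 × ln(298/402) = -345 J/K.

ΔS = -345 J/K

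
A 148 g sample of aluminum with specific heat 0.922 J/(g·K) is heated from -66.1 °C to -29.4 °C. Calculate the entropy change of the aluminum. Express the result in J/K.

ΔS = 22.3 J/K

In kelvin: T₁ = 207.05 K, T₂ = 243.75 K. ΔS = ∫dQ_rev/T = m c ln(T₂/T₁) = 148 × 0.922 × ln(243.75/207.05) = 22.3 J/K.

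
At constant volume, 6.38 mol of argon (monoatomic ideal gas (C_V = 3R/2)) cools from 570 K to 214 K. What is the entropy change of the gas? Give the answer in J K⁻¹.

At constant volume, ΔS = nC_V ln(T₂/T₁) with C_V = 3R/2 = 12.47 J mol⁻¹ K⁻¹.
ΔS = 6.38 × 12.47 × ln(214/570) = -77.9 J/K.

ΔS = -77.9 J/K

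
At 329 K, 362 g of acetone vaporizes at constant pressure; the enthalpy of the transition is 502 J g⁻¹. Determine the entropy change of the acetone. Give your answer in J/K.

ΔS = 552 J/K

Heat absorbed by the substance: Q = mL = 362 × 502 = 181724 J.
At constant T, ΔS = Q_rev/T = 181724 / 329 = 552 J/K.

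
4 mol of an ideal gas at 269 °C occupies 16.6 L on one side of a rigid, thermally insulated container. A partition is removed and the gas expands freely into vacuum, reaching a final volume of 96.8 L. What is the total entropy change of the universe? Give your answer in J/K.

ΔS_universe = 58.6 J/K

No heat is exchanged and no work is done, so the ideal-gas temperature stays constant.
Entropy is a state function; using a reversible isothermal path, ΔS_gas = nR ln(V₂/V₁) = 4 × 8.314 × ln(96.8/16.6) = 58.6 J/K.
The insulated surroundings exchange no heat, so ΔS_surr = 0 and ΔS_universe = ΔS_gas.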